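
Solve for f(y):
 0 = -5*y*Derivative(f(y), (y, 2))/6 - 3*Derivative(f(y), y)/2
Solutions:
 f(y) = C1 + C2/y^(4/5)


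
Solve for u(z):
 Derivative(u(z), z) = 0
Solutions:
 u(z) = C1


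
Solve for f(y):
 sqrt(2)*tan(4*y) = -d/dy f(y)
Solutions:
 f(y) = C1 + sqrt(2)*log(cos(4*y))/4


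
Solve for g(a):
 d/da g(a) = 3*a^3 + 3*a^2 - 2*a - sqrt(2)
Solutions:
 g(a) = C1 + 3*a^4/4 + a^3 - a^2 - sqrt(2)*a


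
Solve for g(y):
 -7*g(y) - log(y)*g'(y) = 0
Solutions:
 g(y) = C1*exp(-7*li(y))


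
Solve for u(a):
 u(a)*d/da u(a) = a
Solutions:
 u(a) = -sqrt(C1 + a^2)
 u(a) = sqrt(C1 + a^2)


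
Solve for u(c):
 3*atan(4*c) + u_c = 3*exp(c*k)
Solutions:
 u(c) = C1 - 3*c*atan(4*c) + 3*Piecewise((exp(c*k)/k, Ne(k, 0)), (c, True)) + 3*log(16*c^2 + 1)/8


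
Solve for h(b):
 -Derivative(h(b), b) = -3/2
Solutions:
 h(b) = C1 + 3*b/2


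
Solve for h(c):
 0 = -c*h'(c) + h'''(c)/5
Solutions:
 h(c) = C1 + Integral(C2*airyai(5^(1/3)*c) + C3*airybi(5^(1/3)*c), c)


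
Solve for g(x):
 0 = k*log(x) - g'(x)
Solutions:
 g(x) = C1 + k*x*log(x) - k*x


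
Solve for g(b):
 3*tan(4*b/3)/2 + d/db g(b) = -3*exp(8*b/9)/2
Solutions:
 g(b) = C1 - 27*exp(8*b/9)/16 + 9*log(cos(4*b/3))/8


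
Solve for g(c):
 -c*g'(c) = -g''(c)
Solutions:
 g(c) = C1 + C2*erfi(sqrt(2)*c/2)


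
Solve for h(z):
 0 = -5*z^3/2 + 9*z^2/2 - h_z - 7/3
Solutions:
 h(z) = C1 - 5*z^4/8 + 3*z^3/2 - 7*z/3


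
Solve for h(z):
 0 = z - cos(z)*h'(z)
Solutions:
 h(z) = C1 + Integral(z/cos(z), z)


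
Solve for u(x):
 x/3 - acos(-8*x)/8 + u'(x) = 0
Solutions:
 u(x) = C1 - x^2/6 + x*acos(-8*x)/8 + sqrt(1 - 64*x^2)/64


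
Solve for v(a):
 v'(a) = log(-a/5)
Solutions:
 v(a) = C1 + a*log(-a) + a*(-log(5) - 1)


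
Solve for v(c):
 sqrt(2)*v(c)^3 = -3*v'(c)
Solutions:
 v(c) = -sqrt(6)*sqrt(-1/(C1 - sqrt(2)*c))/2
 v(c) = sqrt(6)*sqrt(-1/(C1 - sqrt(2)*c))/2


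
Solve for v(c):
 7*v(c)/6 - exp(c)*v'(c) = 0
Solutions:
 v(c) = C1*exp(-7*exp(-c)/6)


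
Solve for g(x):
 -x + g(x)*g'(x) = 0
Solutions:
 g(x) = -sqrt(C1 + x^2)
 g(x) = sqrt(C1 + x^2)


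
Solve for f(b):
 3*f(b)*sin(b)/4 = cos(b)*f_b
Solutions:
 f(b) = C1/cos(b)^(3/4)


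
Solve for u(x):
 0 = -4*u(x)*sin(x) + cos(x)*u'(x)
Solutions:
 u(x) = C1/cos(x)^4


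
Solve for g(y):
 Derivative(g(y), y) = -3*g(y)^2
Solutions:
 g(y) = 1/(C1 + 3*y)


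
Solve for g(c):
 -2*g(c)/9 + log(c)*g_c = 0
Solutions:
 g(c) = C1*exp(2*li(c)/9)


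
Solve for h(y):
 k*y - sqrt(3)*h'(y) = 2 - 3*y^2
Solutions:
 h(y) = C1 + sqrt(3)*k*y^2/6 + sqrt(3)*y^3/3 - 2*sqrt(3)*y/3


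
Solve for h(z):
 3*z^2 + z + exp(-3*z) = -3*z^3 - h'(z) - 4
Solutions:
 h(z) = C1 - 3*z^4/4 - z^3 - z^2/2 - 4*z + exp(-3*z)/3


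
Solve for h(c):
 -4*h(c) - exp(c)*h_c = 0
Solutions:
 h(c) = C1*exp(4*exp(-c))


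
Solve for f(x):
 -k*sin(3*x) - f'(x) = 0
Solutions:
 f(x) = C1 + k*cos(3*x)/3


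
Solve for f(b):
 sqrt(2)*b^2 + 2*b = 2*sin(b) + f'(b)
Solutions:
 f(b) = C1 + sqrt(2)*b^3/3 + b^2 + 2*cos(b)


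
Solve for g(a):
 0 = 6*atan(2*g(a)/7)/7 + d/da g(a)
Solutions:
 Integral(1/atan(2*_y/7), (_y, g(a))) = C1 - 6*a/7


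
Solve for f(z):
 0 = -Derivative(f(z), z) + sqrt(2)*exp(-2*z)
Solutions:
 f(z) = C1 - sqrt(2)*exp(-2*z)/2


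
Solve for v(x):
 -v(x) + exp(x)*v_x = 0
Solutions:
 v(x) = C1*exp(-exp(-x))


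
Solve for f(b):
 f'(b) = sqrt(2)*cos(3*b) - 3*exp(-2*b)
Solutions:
 f(b) = C1 + sqrt(2)*sin(3*b)/3 + 3*exp(-2*b)/2


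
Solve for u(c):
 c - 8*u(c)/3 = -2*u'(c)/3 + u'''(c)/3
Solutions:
 u(c) = C1*exp(6^(1/3)*c*(6^(1/3)/(sqrt(318) + 18)^(1/3) + (sqrt(318) + 18)^(1/3))/6)*sin(2^(1/3)*3^(1/6)*c*(-3^(2/3)*(sqrt(318) + 18)^(1/3) + 3*2^(1/3)/(sqrt(318) + 18)^(1/3))/6) + C2*exp(6^(1/3)*c*(6^(1/3)/(sqrt(318) + 18)^(1/3) + (sqrt(318) + 18)^(1/3))/6)*cos(2^(1/3)*3^(1/6)*c*(-3^(2/3)*(sqrt(318) + 18)^(1/3) + 3*2^(1/3)/(sqrt(318) + 18)^(1/3))/6) + C3*exp(-6^(1/3)*c*(6^(1/3)/(sqrt(318) + 18)^(1/3) + (sqrt(318) + 18)^(1/3))/3) + 3*c/8 + 3/32


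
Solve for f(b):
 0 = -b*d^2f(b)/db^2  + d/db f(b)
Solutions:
 f(b) = C1 + C2*b^2


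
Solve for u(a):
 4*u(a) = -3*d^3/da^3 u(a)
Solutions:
 u(a) = C3*exp(-6^(2/3)*a/3) + (C1*sin(2^(2/3)*3^(1/6)*a/2) + C2*cos(2^(2/3)*3^(1/6)*a/2))*exp(6^(2/3)*a/6)


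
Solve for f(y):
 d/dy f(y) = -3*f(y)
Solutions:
 f(y) = C1*exp(-3*y)


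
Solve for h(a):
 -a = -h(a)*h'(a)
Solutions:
 h(a) = -sqrt(C1 + a^2)
 h(a) = sqrt(C1 + a^2)


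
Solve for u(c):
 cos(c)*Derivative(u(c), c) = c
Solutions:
 u(c) = C1 + Integral(c/cos(c), c)


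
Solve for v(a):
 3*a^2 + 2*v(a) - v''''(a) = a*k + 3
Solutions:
 v(a) = C1*exp(-2^(1/4)*a) + C2*exp(2^(1/4)*a) + C3*sin(2^(1/4)*a) + C4*cos(2^(1/4)*a) - 3*a^2/2 + a*k/2 + 3/2


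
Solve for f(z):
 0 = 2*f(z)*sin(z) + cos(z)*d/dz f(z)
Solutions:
 f(z) = C1*cos(z)^2


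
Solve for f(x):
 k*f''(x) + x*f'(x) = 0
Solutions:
 f(x) = C1 + C2*sqrt(k)*erf(sqrt(2)*x*sqrt(1/k)/2)


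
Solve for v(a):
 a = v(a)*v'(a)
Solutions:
 v(a) = -sqrt(C1 + a^2)
 v(a) = sqrt(C1 + a^2)


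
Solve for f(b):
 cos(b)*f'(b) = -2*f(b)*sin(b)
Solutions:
 f(b) = C1*cos(b)^2


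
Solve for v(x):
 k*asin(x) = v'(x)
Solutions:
 v(x) = C1 + k*(x*asin(x) + sqrt(1 - x^2))


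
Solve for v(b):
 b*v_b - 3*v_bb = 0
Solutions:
 v(b) = C1 + C2*erfi(sqrt(6)*b/6)


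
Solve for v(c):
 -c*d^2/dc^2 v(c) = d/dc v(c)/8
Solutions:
 v(c) = C1 + C2*c^(7/8)


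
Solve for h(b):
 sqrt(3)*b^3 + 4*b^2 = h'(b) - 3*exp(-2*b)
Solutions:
 h(b) = C1 + sqrt(3)*b^4/4 + 4*b^3/3 - 3*exp(-2*b)/2


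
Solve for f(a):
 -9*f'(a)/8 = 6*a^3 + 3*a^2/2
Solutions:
 f(a) = C1 - 4*a^4/3 - 4*a^3/9


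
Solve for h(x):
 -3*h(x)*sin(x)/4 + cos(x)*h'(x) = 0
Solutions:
 h(x) = C1/cos(x)^(3/4)


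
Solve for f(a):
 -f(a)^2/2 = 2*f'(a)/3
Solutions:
 f(a) = 4/(C1 + 3*a)


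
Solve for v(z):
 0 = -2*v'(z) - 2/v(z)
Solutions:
 v(z) = -sqrt(C1 - 2*z)
 v(z) = sqrt(C1 - 2*z)


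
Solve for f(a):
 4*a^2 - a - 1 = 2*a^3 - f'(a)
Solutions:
 f(a) = C1 + a^4/2 - 4*a^3/3 + a^2/2 + a


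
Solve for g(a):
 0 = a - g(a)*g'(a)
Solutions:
 g(a) = -sqrt(C1 + a^2)
 g(a) = sqrt(C1 + a^2)


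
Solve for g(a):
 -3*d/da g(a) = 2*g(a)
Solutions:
 g(a) = C1*exp(-2*a/3)


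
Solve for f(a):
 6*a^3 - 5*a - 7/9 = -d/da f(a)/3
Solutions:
 f(a) = C1 - 9*a^4/2 + 15*a^2/2 + 7*a/3


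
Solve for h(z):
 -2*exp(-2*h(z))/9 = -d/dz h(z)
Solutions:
 h(z) = log(-sqrt(C1 + 4*z)) - log(3)
 h(z) = log(C1 + 4*z)/2 - log(3)


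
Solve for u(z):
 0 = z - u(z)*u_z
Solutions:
 u(z) = -sqrt(C1 + z^2)
 u(z) = sqrt(C1 + z^2)


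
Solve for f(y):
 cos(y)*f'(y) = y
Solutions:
 f(y) = C1 + Integral(y/cos(y), y)


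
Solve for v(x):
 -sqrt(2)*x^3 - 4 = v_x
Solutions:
 v(x) = C1 - sqrt(2)*x^4/4 - 4*x


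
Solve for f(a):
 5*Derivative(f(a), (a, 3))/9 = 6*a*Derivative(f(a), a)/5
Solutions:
 f(a) = C1 + Integral(C2*airyai(3*10^(1/3)*a/5) + C3*airybi(3*10^(1/3)*a/5), a)


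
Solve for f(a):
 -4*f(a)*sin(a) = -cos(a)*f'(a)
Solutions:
 f(a) = C1/cos(a)^4


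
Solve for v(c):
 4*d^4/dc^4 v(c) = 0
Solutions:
 v(c) = C1 + C2*c + C3*c^2 + C4*c^3


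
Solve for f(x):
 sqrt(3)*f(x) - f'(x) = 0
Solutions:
 f(x) = C1*exp(sqrt(3)*x)


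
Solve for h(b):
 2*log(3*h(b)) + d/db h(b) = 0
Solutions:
 Integral(1/(log(_y) + log(3)), (_y, h(b)))/2 = C1 - b


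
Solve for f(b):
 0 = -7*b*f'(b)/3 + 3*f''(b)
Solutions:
 f(b) = C1 + C2*erfi(sqrt(14)*b/6)


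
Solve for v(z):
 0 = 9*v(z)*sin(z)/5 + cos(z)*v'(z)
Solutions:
 v(z) = C1*cos(z)^(9/5)


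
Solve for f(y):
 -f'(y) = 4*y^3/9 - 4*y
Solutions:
 f(y) = C1 - y^4/9 + 2*y^2


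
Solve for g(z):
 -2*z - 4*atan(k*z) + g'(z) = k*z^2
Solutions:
 g(z) = C1 + k*z^3/3 + z^2 + 4*Piecewise((z*atan(k*z) - log(k^2*z^2 + 1)/(2*k), Ne(k, 0)), (0, True))


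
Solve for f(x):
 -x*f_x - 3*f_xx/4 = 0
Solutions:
 f(x) = C1 + C2*erf(sqrt(6)*x/3)


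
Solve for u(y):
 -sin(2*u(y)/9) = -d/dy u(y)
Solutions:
 -y + 9*log(cos(2*u(y)/9) - 1)/4 - 9*log(cos(2*u(y)/9) + 1)/4 = C1


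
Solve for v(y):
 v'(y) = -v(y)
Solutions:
 v(y) = C1*exp(-y)


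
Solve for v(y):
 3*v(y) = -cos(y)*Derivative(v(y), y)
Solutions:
 v(y) = C1*(sin(y) - 1)^(3/2)/(sin(y) + 1)^(3/2)


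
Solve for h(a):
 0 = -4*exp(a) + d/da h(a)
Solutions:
 h(a) = C1 + 4*exp(a)


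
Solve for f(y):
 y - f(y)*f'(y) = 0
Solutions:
 f(y) = -sqrt(C1 + y^2)
 f(y) = sqrt(C1 + y^2)


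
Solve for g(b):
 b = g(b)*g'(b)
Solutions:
 g(b) = -sqrt(C1 + b^2)
 g(b) = sqrt(C1 + b^2)


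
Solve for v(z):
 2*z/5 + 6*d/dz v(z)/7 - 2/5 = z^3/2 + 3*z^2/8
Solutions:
 v(z) = C1 + 7*z^4/48 + 7*z^3/48 - 7*z^2/30 + 7*z/15


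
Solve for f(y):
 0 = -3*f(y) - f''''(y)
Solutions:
 f(y) = (C1*sin(sqrt(2)*3^(1/4)*y/2) + C2*cos(sqrt(2)*3^(1/4)*y/2))*exp(-sqrt(2)*3^(1/4)*y/2) + (C3*sin(sqrt(2)*3^(1/4)*y/2) + C4*cos(sqrt(2)*3^(1/4)*y/2))*exp(sqrt(2)*3^(1/4)*y/2)


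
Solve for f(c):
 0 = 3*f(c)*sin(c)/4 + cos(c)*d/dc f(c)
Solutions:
 f(c) = C1*cos(c)^(3/4)


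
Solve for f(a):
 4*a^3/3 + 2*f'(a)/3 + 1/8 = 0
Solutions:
 f(a) = C1 - a^4/2 - 3*a/16


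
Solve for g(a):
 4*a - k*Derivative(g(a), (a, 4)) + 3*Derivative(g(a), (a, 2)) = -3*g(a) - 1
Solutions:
 g(a) = C1*exp(-sqrt(2)*a*sqrt((-sqrt(3)*sqrt(4*k + 3) + 3)/k)/2) + C2*exp(sqrt(2)*a*sqrt((-sqrt(3)*sqrt(4*k + 3) + 3)/k)/2) + C3*exp(-sqrt(2)*a*sqrt((sqrt(3)*sqrt(4*k + 3) + 3)/k)/2) + C4*exp(sqrt(2)*a*sqrt((sqrt(3)*sqrt(4*k + 3) + 3)/k)/2) - 4*a/3 - 1/3


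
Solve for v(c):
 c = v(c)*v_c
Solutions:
 v(c) = -sqrt(C1 + c^2)
 v(c) = sqrt(C1 + c^2)


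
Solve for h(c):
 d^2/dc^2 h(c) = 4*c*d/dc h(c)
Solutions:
 h(c) = C1 + C2*erfi(sqrt(2)*c)


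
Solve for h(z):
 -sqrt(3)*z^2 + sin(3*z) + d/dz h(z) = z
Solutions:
 h(z) = C1 + sqrt(3)*z^3/3 + z^2/2 + cos(3*z)/3


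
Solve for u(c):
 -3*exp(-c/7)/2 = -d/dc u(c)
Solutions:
 u(c) = C1 - 21*exp(-c/7)/2


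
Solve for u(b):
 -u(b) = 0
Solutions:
 u(b) = 0


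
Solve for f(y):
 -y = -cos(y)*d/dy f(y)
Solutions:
 f(y) = C1 + Integral(y/cos(y), y)


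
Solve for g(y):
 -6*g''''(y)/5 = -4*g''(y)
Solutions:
 g(y) = C1 + C2*y + C3*exp(-sqrt(30)*y/3) + C4*exp(sqrt(30)*y/3)


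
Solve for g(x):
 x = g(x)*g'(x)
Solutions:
 g(x) = -sqrt(C1 + x^2)
 g(x) = sqrt(C1 + x^2)


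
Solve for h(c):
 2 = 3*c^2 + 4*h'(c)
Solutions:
 h(c) = C1 - c^3/4 + c/2


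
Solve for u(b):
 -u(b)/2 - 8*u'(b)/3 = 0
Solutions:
 u(b) = C1*exp(-3*b/16)


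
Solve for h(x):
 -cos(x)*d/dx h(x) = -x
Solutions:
 h(x) = C1 + Integral(x/cos(x), x)


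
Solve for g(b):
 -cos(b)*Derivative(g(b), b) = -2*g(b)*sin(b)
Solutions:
 g(b) = C1/cos(b)^2


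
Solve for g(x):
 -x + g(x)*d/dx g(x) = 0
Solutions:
 g(x) = -sqrt(C1 + x^2)
 g(x) = sqrt(C1 + x^2)


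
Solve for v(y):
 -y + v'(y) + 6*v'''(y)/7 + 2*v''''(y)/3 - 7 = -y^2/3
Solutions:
 v(y) = C1 + C2*exp(y*(-12 + 6*6^(2/3)/(7*sqrt(2905) + 379)^(1/3) + 6^(1/3)*(7*sqrt(2905) + 379)^(1/3))/28)*sin(2^(1/3)*3^(1/6)*y*(-3^(2/3)*(7*sqrt(2905) + 379)^(1/3) + 18*2^(1/3)/(7*sqrt(2905) + 379)^(1/3))/28) + C3*exp(y*(-12 + 6*6^(2/3)/(7*sqrt(2905) + 379)^(1/3) + 6^(1/3)*(7*sqrt(2905) + 379)^(1/3))/28)*cos(2^(1/3)*3^(1/6)*y*(-3^(2/3)*(7*sqrt(2905) + 379)^(1/3) + 18*2^(1/3)/(7*sqrt(2905) + 379)^(1/3))/28) + C4*exp(-y*(6*6^(2/3)/(7*sqrt(2905) + 379)^(1/3) + 6 + 6^(1/3)*(7*sqrt(2905) + 379)^(1/3))/14) - y^3/9 + y^2/2 + 53*y/7


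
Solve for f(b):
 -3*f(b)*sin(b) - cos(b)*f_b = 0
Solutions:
 f(b) = C1*cos(b)^3


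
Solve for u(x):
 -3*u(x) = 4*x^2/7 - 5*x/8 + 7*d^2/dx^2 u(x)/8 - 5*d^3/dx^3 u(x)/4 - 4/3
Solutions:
 u(x) = C1*exp(x*(-(180*sqrt(33086) + 32743)^(1/3) - 49/(180*sqrt(33086) + 32743)^(1/3) + 14)/60)*sin(sqrt(3)*x*(-(180*sqrt(33086) + 32743)^(1/3) + 49/(180*sqrt(33086) + 32743)^(1/3))/60) + C2*exp(x*(-(180*sqrt(33086) + 32743)^(1/3) - 49/(180*sqrt(33086) + 32743)^(1/3) + 14)/60)*cos(sqrt(3)*x*(-(180*sqrt(33086) + 32743)^(1/3) + 49/(180*sqrt(33086) + 32743)^(1/3))/60) + C3*exp(x*(49/(180*sqrt(33086) + 32743)^(1/3) + 7 + (180*sqrt(33086) + 32743)^(1/3))/30) - 4*x^2/21 + 5*x/24 + 5/9


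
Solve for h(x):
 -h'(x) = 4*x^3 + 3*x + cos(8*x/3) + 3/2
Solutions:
 h(x) = C1 - x^4 - 3*x^2/2 - 3*x/2 - 3*sin(8*x/3)/8


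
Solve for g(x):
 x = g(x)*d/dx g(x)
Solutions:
 g(x) = -sqrt(C1 + x^2)
 g(x) = sqrt(C1 + x^2)


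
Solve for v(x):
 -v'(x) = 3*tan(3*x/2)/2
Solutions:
 v(x) = C1 + log(cos(3*x/2))


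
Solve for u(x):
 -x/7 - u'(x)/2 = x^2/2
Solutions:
 u(x) = C1 - x^3/3 - x^2/7


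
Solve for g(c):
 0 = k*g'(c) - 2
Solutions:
 g(c) = C1 + 2*c/k


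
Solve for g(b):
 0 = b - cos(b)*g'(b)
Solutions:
 g(b) = C1 + Integral(b/cos(b), b)


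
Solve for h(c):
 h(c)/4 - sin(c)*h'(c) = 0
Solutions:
 h(c) = C1*(cos(c) - 1)^(1/8)/(cos(c) + 1)^(1/8)


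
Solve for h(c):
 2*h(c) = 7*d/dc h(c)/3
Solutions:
 h(c) = C1*exp(6*c/7)


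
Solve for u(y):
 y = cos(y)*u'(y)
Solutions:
 u(y) = C1 + Integral(y/cos(y), y)


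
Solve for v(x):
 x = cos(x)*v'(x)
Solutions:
 v(x) = C1 + Integral(x/cos(x), x)


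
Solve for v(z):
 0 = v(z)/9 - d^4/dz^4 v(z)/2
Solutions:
 v(z) = C1*exp(-2^(1/4)*sqrt(3)*z/3) + C2*exp(2^(1/4)*sqrt(3)*z/3) + C3*sin(2^(1/4)*sqrt(3)*z/3) + C4*cos(2^(1/4)*sqrt(3)*z/3)


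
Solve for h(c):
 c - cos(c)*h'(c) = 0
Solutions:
 h(c) = C1 + Integral(c/cos(c), c)


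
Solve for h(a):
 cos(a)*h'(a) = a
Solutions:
 h(a) = C1 + Integral(a/cos(a), a)


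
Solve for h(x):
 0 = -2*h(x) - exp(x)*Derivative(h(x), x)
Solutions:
 h(x) = C1*exp(2*exp(-x))


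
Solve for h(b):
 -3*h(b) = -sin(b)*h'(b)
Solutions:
 h(b) = C1*(cos(b) - 1)^(3/2)/(cos(b) + 1)^(3/2)


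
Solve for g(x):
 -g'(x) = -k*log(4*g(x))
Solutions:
 Integral(1/(log(_y) + 2*log(2)), (_y, g(x))) = C1 + k*x


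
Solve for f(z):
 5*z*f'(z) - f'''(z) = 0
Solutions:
 f(z) = C1 + Integral(C2*airyai(5^(1/3)*z) + C3*airybi(5^(1/3)*z), z)


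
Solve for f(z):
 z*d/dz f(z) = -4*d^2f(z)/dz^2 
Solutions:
 f(z) = C1 + C2*erf(sqrt(2)*z/4)


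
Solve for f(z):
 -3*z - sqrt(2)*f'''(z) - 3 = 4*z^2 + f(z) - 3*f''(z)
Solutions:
 f(z) = -4*z^2 - 3*z + (C1 + C2/sqrt(exp(sqrt(6)*z)) + C3*sqrt(exp(sqrt(6)*z)))*exp(sqrt(2)*z/2) - 27


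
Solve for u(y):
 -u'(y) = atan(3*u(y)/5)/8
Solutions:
 Integral(1/atan(3*_y/5), (_y, u(y))) = C1 - y/8


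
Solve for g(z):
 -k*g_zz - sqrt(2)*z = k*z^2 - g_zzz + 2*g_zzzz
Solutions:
 g(z) = C1 + C2*z + C3*exp(z*(1 - sqrt(1 - 8*k))/4) + C4*exp(z*(sqrt(1 - 8*k) + 1)/4) - z^4/12 + z^3*(-2 - sqrt(2))/(6*k) + z^2*(2 - 1/k - sqrt(2)/(2*k))/k


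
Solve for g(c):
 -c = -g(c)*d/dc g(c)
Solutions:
 g(c) = -sqrt(C1 + c^2)
 g(c) = sqrt(C1 + c^2)


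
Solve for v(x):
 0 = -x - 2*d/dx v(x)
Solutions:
 v(x) = C1 - x^2/4


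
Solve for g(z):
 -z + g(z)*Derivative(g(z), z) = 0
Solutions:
 g(z) = -sqrt(C1 + z^2)
 g(z) = sqrt(C1 + z^2)


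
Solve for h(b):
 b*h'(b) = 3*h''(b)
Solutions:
 h(b) = C1 + C2*erfi(sqrt(6)*b/6)


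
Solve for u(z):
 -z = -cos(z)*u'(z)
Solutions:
 u(z) = C1 + Integral(z/cos(z), z)


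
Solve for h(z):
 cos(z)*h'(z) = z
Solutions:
 h(z) = C1 + Integral(z/cos(z), z)


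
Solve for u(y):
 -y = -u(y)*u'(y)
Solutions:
 u(y) = -sqrt(C1 + y^2)
 u(y) = sqrt(C1 + y^2)


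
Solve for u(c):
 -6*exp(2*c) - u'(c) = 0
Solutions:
 u(c) = C1 - 3*exp(2*c)


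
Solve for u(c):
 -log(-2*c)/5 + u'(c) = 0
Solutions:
 u(c) = C1 + c*log(-c)/5 + c*(-1 + log(2))/5


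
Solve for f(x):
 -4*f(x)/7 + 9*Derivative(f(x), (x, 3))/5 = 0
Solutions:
 f(x) = C3*exp(2940^(1/3)*x/21) + (C1*sin(3^(5/6)*980^(1/3)*x/42) + C2*cos(3^(5/6)*980^(1/3)*x/42))*exp(-2940^(1/3)*x/42)


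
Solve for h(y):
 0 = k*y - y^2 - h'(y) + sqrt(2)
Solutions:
 h(y) = C1 + k*y^2/2 - y^3/3 + sqrt(2)*y


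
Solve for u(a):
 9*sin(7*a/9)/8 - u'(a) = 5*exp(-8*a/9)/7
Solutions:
 u(a) = C1 - 81*cos(7*a/9)/56 + 45*exp(-8*a/9)/56


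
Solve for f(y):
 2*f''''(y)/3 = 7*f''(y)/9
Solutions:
 f(y) = C1 + C2*y + C3*exp(-sqrt(42)*y/6) + C4*exp(sqrt(42)*y/6)


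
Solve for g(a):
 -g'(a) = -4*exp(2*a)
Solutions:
 g(a) = C1 + 2*exp(2*a)


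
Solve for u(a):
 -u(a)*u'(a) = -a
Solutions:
 u(a) = -sqrt(C1 + a^2)
 u(a) = sqrt(C1 + a^2)


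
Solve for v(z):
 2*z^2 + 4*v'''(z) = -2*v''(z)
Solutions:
 v(z) = C1 + C2*z + C3*exp(-z/2) - z^4/12 + 2*z^3/3 - 4*z^2


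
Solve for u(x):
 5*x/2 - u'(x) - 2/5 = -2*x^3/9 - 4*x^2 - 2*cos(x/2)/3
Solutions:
 u(x) = C1 + x^4/18 + 4*x^3/3 + 5*x^2/4 - 2*x/5 + 4*sin(x/2)/3


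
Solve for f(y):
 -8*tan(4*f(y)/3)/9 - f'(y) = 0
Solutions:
 f(y) = -3*asin(C1*exp(-32*y/27))/4 + 3*pi/4
 f(y) = 3*asin(C1*exp(-32*y/27))/4


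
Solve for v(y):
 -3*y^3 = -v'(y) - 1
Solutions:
 v(y) = C1 + 3*y^4/4 - y


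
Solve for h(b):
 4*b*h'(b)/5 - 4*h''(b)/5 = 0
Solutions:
 h(b) = C1 + C2*erfi(sqrt(2)*b/2)


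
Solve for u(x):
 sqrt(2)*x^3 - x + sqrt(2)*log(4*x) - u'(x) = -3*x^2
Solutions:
 u(x) = C1 + sqrt(2)*x^4/4 + x^3 - x^2/2 + sqrt(2)*x*log(x) - sqrt(2)*x + 2*sqrt(2)*x*log(2)


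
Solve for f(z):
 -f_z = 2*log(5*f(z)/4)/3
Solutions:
 -3*Integral(1/(-log(_y) - log(5) + 2*log(2)), (_y, f(z)))/2 = C1 - z


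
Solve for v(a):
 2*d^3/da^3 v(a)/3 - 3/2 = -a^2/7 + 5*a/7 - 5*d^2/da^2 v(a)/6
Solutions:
 v(a) = C1 + C2*a + C3*exp(-5*a/4) - a^4/70 + 33*a^3/175 + 783*a^2/1750


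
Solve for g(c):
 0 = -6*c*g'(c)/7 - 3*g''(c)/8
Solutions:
 g(c) = C1 + C2*erf(2*sqrt(14)*c/7)


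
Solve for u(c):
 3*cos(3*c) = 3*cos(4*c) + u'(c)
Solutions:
 u(c) = C1 + sin(3*c) - 3*sin(4*c)/4


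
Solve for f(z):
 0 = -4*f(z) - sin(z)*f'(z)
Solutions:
 f(z) = C1*(cos(z)^2 + 2*cos(z) + 1)/(cos(z)^2 - 2*cos(z) + 1)


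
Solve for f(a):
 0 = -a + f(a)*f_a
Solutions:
 f(a) = -sqrt(C1 + a^2)
 f(a) = sqrt(C1 + a^2)


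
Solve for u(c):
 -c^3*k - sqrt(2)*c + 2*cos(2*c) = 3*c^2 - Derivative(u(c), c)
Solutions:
 u(c) = C1 + c^4*k/4 + c^3 + sqrt(2)*c^2/2 - sin(2*c)


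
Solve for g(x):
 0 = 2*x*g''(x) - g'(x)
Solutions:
 g(x) = C1 + C2*x^(3/2)


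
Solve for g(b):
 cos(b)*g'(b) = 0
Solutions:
 g(b) = C1


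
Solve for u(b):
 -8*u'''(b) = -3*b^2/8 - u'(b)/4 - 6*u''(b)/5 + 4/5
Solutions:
 u(b) = C1 + C2*exp(b*(3 - sqrt(59))/40) + C3*exp(b*(3 + sqrt(59))/40) - b^3/2 + 36*b^2/5 - 4048*b/25


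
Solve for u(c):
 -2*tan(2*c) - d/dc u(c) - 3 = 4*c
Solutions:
 u(c) = C1 - 2*c^2 - 3*c + log(cos(2*c))


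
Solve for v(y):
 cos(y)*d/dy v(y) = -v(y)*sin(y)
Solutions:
 v(y) = C1*cos(y)


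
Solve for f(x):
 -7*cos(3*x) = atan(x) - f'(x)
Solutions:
 f(x) = C1 + x*atan(x) - log(x^2 + 1)/2 + 7*sin(3*x)/3


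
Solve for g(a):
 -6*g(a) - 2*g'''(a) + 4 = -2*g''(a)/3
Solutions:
 g(a) = C1*exp(a*(2*2^(1/3)/(27*sqrt(6549) + 2185)^(1/3) + 4 + 2^(2/3)*(27*sqrt(6549) + 2185)^(1/3))/36)*sin(2^(1/3)*sqrt(3)*a*(-2^(1/3)*(27*sqrt(6549) + 2185)^(1/3) + 2/(27*sqrt(6549) + 2185)^(1/3))/36) + C2*exp(a*(2*2^(1/3)/(27*sqrt(6549) + 2185)^(1/3) + 4 + 2^(2/3)*(27*sqrt(6549) + 2185)^(1/3))/36)*cos(2^(1/3)*sqrt(3)*a*(-2^(1/3)*(27*sqrt(6549) + 2185)^(1/3) + 2/(27*sqrt(6549) + 2185)^(1/3))/36) + C3*exp(a*(-2^(2/3)*(27*sqrt(6549) + 2185)^(1/3) - 2*2^(1/3)/(27*sqrt(6549) + 2185)^(1/3) + 2)/18) + 2/3


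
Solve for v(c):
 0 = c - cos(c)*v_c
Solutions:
 v(c) = C1 + Integral(c/cos(c), c)


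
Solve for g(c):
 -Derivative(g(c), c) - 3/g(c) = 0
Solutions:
 g(c) = -sqrt(C1 - 6*c)
 g(c) = sqrt(C1 - 6*c)


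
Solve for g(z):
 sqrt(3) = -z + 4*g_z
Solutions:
 g(z) = C1 + z^2/8 + sqrt(3)*z/4


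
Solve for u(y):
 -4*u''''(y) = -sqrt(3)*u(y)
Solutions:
 u(y) = C1*exp(-sqrt(2)*3^(1/8)*y/2) + C2*exp(sqrt(2)*3^(1/8)*y/2) + C3*sin(sqrt(2)*3^(1/8)*y/2) + C4*cos(sqrt(2)*3^(1/8)*y/2)


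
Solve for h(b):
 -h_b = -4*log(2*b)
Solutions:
 h(b) = C1 + 4*b*log(b) - 4*b + b*log(16)


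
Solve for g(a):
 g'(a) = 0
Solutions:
 g(a) = C1


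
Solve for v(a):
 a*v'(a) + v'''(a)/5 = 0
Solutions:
 v(a) = C1 + Integral(C2*airyai(-5^(1/3)*a) + C3*airybi(-5^(1/3)*a), a)


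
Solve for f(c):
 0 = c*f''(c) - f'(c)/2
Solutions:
 f(c) = C1 + C2*c^(3/2)


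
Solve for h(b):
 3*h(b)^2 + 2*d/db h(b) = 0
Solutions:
 h(b) = 2/(C1 + 3*b)


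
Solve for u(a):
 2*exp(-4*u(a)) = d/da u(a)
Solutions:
 u(a) = log(-I*(C1 + 8*a)^(1/4))
 u(a) = log(I*(C1 + 8*a)^(1/4))
 u(a) = log(-(C1 + 8*a)^(1/4))
 u(a) = log(C1 + 8*a)/4


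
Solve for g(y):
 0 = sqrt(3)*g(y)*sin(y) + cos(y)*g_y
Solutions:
 g(y) = C1*cos(y)^(sqrt(3))


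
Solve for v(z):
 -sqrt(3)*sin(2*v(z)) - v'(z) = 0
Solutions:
 v(z) = pi - acos((-C1 - exp(4*sqrt(3)*z))/(C1 - exp(4*sqrt(3)*z)))/2
 v(z) = acos((-C1 - exp(4*sqrt(3)*z))/(C1 - exp(4*sqrt(3)*z)))/2


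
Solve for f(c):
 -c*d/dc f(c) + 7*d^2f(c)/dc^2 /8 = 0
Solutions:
 f(c) = C1 + C2*erfi(2*sqrt(7)*c/7)


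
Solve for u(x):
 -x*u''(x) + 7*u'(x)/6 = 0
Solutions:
 u(x) = C1 + C2*x^(13/6)


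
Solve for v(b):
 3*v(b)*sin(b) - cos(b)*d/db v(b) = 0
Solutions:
 v(b) = C1/cos(b)^3


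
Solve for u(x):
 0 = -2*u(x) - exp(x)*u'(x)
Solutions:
 u(x) = C1*exp(2*exp(-x))


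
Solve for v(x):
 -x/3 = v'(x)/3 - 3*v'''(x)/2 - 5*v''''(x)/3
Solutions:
 v(x) = C1 + C2*exp(-x*(9/(10*sqrt(46) + 73)^(1/3) + (10*sqrt(46) + 73)^(1/3) + 6)/20)*sin(sqrt(3)*x*(-(10*sqrt(46) + 73)^(1/3) + 9/(10*sqrt(46) + 73)^(1/3))/20) + C3*exp(-x*(9/(10*sqrt(46) + 73)^(1/3) + (10*sqrt(46) + 73)^(1/3) + 6)/20)*cos(sqrt(3)*x*(-(10*sqrt(46) + 73)^(1/3) + 9/(10*sqrt(46) + 73)^(1/3))/20) + C4*exp(x*(-3 + 9/(10*sqrt(46) + 73)^(1/3) + (10*sqrt(46) + 73)^(1/3))/10) - x^2/2


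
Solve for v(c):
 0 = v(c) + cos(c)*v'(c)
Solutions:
 v(c) = C1*sqrt(sin(c) - 1)/sqrt(sin(c) + 1)


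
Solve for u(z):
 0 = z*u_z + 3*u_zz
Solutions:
 u(z) = C1 + C2*erf(sqrt(6)*z/6)


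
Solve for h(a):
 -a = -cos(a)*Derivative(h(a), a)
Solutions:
 h(a) = C1 + Integral(a/cos(a), a)


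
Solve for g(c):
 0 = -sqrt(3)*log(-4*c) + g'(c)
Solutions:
 g(c) = C1 + sqrt(3)*c*log(-c) + sqrt(3)*c*(-1 + 2*log(2))


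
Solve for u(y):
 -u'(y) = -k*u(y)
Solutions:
 u(y) = C1*exp(k*y)


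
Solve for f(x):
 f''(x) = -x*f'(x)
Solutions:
 f(x) = C1 + C2*erf(sqrt(2)*x/2)


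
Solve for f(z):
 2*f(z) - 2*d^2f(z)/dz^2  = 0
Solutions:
 f(z) = C1*exp(-z) + C2*exp(z)


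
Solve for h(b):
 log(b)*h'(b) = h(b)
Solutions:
 h(b) = C1*exp(li(b))


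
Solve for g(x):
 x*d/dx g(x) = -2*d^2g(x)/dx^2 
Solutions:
 g(x) = C1 + C2*erf(x/2)


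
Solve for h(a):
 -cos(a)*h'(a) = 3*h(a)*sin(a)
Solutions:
 h(a) = C1*cos(a)^3


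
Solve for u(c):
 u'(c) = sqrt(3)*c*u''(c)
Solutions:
 u(c) = C1 + C2*c^(sqrt(3)/3 + 1)


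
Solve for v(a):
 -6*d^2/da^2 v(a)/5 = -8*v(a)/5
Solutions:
 v(a) = C1*exp(-2*sqrt(3)*a/3) + C2*exp(2*sqrt(3)*a/3)


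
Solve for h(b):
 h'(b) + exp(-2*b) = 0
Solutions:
 h(b) = C1 + exp(-2*b)/2


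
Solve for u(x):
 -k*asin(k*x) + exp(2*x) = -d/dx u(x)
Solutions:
 u(x) = C1 + k*Piecewise((x*asin(k*x) + sqrt(-k^2*x^2 + 1)/k, Ne(k, 0)), (0, True)) - exp(2*x)/2


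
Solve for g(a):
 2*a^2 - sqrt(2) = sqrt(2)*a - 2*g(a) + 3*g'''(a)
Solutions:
 g(a) = C3*exp(2^(1/3)*3^(2/3)*a/3) - a^2 + sqrt(2)*a/2 + (C1*sin(2^(1/3)*3^(1/6)*a/2) + C2*cos(2^(1/3)*3^(1/6)*a/2))*exp(-2^(1/3)*3^(2/3)*a/6) + sqrt(2)/2


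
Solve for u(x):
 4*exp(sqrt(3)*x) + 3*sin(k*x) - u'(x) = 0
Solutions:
 u(x) = C1 + 4*sqrt(3)*exp(sqrt(3)*x)/3 - 3*cos(k*x)/k


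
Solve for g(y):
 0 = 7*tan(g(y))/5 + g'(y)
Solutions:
 g(y) = pi - asin(C1*exp(-7*y/5))
 g(y) = asin(C1*exp(-7*y/5))


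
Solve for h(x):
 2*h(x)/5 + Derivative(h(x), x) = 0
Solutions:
 h(x) = C1*exp(-2*x/5)


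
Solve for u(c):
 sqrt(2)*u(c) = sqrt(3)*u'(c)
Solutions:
 u(c) = C1*exp(sqrt(6)*c/3)


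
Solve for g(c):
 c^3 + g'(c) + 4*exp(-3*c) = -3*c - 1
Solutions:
 g(c) = C1 - c^4/4 - 3*c^2/2 - c + 4*exp(-3*c)/3


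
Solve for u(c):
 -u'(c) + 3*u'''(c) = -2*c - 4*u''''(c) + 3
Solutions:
 u(c) = C1 + C2*exp(-c*((4*sqrt(3) + 7)^(-1/3) + 2 + (4*sqrt(3) + 7)^(1/3))/8)*sin(sqrt(3)*c*(-(4*sqrt(3) + 7)^(1/3) + (4*sqrt(3) + 7)^(-1/3))/8) + C3*exp(-c*((4*sqrt(3) + 7)^(-1/3) + 2 + (4*sqrt(3) + 7)^(1/3))/8)*cos(sqrt(3)*c*(-(4*sqrt(3) + 7)^(1/3) + (4*sqrt(3) + 7)^(-1/3))/8) + C4*exp(c*(-1 + (4*sqrt(3) + 7)^(-1/3) + (4*sqrt(3) + 7)^(1/3))/4) + c^2 - 3*c


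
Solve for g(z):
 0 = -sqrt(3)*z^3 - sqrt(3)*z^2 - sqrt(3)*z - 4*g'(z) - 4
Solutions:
 g(z) = C1 - sqrt(3)*z^4/16 - sqrt(3)*z^3/12 - sqrt(3)*z^2/8 - z


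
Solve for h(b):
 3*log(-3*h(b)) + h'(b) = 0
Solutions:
 Integral(1/(log(-_y) + log(3)), (_y, h(b)))/3 = C1 - b


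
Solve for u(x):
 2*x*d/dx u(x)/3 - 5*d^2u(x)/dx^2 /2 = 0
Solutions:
 u(x) = C1 + C2*erfi(sqrt(30)*x/15)


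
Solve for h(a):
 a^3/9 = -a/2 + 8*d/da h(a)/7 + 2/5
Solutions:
 h(a) = C1 + 7*a^4/288 + 7*a^2/32 - 7*a/20


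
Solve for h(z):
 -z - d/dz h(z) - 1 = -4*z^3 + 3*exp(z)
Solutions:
 h(z) = C1 + z^4 - z^2/2 - z - 3*exp(z)


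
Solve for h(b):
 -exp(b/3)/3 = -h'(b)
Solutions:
 h(b) = C1 + exp(b/3)


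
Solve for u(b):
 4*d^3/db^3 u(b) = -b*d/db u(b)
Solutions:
 u(b) = C1 + Integral(C2*airyai(-2^(1/3)*b/2) + C3*airybi(-2^(1/3)*b/2), b)


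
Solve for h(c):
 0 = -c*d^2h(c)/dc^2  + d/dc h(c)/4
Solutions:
 h(c) = C1 + C2*c^(5/4)


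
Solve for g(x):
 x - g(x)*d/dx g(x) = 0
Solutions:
 g(x) = -sqrt(C1 + x^2)
 g(x) = sqrt(C1 + x^2)


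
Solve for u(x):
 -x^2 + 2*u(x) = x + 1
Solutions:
 u(x) = x^2/2 + x/2 + 1/2


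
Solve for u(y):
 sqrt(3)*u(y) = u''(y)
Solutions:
 u(y) = C1*exp(-3^(1/4)*y) + C2*exp(3^(1/4)*y)


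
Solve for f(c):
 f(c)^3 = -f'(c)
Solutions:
 f(c) = -sqrt(2)*sqrt(-1/(C1 - c))/2
 f(c) = sqrt(2)*sqrt(-1/(C1 - c))/2


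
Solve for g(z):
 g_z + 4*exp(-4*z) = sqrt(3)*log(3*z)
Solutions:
 g(z) = C1 + sqrt(3)*z*log(z) + sqrt(3)*z*(-1 + log(3)) + exp(-4*z)


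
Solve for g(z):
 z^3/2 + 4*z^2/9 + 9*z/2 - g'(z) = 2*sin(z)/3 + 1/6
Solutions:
 g(z) = C1 + z^4/8 + 4*z^3/27 + 9*z^2/4 - z/6 + 2*cos(z)/3


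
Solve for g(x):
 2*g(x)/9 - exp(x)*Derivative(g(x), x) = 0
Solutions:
 g(x) = C1*exp(-2*exp(-x)/9)


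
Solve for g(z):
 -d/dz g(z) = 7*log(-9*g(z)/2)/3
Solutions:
 3*Integral(1/(log(-_y) - log(2) + 2*log(3)), (_y, g(z)))/7 = C1 - z


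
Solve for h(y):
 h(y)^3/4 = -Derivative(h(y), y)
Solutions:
 h(y) = -sqrt(2)*sqrt(-1/(C1 - y))
 h(y) = sqrt(2)*sqrt(-1/(C1 - y))


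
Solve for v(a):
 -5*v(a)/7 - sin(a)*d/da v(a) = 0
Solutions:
 v(a) = C1*(cos(a) + 1)^(5/14)/(cos(a) - 1)^(5/14)


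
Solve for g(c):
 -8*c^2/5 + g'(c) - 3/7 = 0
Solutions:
 g(c) = C1 + 8*c^3/15 + 3*c/7


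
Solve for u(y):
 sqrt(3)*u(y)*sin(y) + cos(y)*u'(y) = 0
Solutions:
 u(y) = C1*cos(y)^(sqrt(3))


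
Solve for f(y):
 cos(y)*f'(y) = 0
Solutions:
 f(y) = C1


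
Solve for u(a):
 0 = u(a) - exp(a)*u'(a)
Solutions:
 u(a) = C1*exp(-exp(-a))


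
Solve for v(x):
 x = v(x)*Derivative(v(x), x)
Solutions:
 v(x) = -sqrt(C1 + x^2)
 v(x) = sqrt(C1 + x^2)


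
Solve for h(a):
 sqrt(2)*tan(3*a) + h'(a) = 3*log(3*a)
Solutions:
 h(a) = C1 + 3*a*log(a) - 3*a + 3*a*log(3) + sqrt(2)*log(cos(3*a))/3


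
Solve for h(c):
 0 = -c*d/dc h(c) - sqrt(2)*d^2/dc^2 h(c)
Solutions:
 h(c) = C1 + C2*erf(2^(1/4)*c/2)


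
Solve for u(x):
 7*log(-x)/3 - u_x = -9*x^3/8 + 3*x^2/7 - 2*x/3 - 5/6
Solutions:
 u(x) = C1 + 9*x^4/32 - x^3/7 + x^2/3 + 7*x*log(-x)/3 - 3*x/2


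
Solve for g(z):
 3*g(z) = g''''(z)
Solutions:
 g(z) = C1*exp(-3^(1/4)*z) + C2*exp(3^(1/4)*z) + C3*sin(3^(1/4)*z) + C4*cos(3^(1/4)*z)


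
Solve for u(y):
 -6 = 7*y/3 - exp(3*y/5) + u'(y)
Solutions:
 u(y) = C1 - 7*y^2/6 - 6*y + 5*exp(3*y/5)/3


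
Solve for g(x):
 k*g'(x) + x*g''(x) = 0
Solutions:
 g(x) = C1 + x^(1 - re(k))*(C2*sin(log(x)*Abs(im(k))) + C3*cos(log(x)*im(k)))


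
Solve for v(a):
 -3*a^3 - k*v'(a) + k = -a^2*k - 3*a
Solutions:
 v(a) = C1 - 3*a^4/(4*k) + a^3/3 + 3*a^2/(2*k) + a


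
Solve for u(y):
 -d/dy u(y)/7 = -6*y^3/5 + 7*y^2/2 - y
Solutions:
 u(y) = C1 + 21*y^4/10 - 49*y^3/6 + 7*y^2/2


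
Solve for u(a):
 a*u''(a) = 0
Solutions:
 u(a) = C1 + C2*a


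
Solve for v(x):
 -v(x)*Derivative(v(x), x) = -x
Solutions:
 v(x) = -sqrt(C1 + x^2)
 v(x) = sqrt(C1 + x^2)


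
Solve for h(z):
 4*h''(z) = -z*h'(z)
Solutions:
 h(z) = C1 + C2*erf(sqrt(2)*z/4)


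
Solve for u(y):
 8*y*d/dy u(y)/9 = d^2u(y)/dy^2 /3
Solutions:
 u(y) = C1 + C2*erfi(2*sqrt(3)*y/3)


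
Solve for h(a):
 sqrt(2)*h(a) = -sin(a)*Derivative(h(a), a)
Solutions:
 h(a) = C1*(cos(a) + 1)^(sqrt(2)/2)/(cos(a) - 1)^(sqrt(2)/2)


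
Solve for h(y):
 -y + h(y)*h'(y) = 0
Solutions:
 h(y) = -sqrt(C1 + y^2)
 h(y) = sqrt(C1 + y^2)


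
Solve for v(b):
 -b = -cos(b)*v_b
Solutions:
 v(b) = C1 + Integral(b/cos(b), b)


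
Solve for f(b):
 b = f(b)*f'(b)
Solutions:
 f(b) = -sqrt(C1 + b^2)
 f(b) = sqrt(C1 + b^2)


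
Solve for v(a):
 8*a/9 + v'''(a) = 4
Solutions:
 v(a) = C1 + C2*a + C3*a^2 - a^4/27 + 2*a^3/3


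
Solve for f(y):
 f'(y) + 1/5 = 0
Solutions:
 f(y) = C1 - y/5


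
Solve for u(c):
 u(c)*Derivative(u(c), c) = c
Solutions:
 u(c) = -sqrt(C1 + c^2)
 u(c) = sqrt(C1 + c^2)


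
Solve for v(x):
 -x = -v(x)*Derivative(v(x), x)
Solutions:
 v(x) = -sqrt(C1 + x^2)
 v(x) = sqrt(C1 + x^2)


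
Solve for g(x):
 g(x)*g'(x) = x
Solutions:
 g(x) = -sqrt(C1 + x^2)
 g(x) = sqrt(C1 + x^2)


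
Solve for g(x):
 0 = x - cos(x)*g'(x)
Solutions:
 g(x) = C1 + Integral(x/cos(x), x)


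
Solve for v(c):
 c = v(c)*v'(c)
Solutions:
 v(c) = -sqrt(C1 + c^2)
 v(c) = sqrt(C1 + c^2)


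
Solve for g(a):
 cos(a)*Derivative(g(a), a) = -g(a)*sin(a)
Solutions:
 g(a) = C1*cos(a)


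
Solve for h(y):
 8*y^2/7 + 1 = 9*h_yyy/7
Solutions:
 h(y) = C1 + C2*y + C3*y^2 + 2*y^5/135 + 7*y^3/54


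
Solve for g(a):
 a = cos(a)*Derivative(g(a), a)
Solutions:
 g(a) = C1 + Integral(a/cos(a), a)


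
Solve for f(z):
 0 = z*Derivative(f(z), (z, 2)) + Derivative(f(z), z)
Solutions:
 f(z) = C1 + C2*log(z)


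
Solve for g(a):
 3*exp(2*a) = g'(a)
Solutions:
 g(a) = C1 + 3*exp(2*a)/2


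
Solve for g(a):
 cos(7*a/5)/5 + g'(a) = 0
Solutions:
 g(a) = C1 - sin(7*a/5)/7


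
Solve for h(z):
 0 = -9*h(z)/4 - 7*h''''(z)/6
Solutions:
 h(z) = (C1*sin(2^(1/4)*21^(3/4)*z/14) + C2*cos(2^(1/4)*21^(3/4)*z/14))*exp(-2^(1/4)*21^(3/4)*z/14) + (C3*sin(2^(1/4)*21^(3/4)*z/14) + C4*cos(2^(1/4)*21^(3/4)*z/14))*exp(2^(1/4)*21^(3/4)*z/14)


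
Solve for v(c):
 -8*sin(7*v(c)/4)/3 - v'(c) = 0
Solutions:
 8*c/3 + 2*log(cos(7*v(c)/4) - 1)/7 - 2*log(cos(7*v(c)/4) + 1)/7 = C1


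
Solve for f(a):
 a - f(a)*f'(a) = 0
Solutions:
 f(a) = -sqrt(C1 + a^2)
 f(a) = sqrt(C1 + a^2)


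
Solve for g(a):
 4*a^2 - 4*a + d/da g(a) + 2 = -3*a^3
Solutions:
 g(a) = C1 - 3*a^4/4 - 4*a^3/3 + 2*a^2 - 2*a


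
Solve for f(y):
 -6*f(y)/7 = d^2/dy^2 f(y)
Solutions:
 f(y) = C1*sin(sqrt(42)*y/7) + C2*cos(sqrt(42)*y/7)


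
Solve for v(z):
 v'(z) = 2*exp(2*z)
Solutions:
 v(z) = C1 + exp(2*z)


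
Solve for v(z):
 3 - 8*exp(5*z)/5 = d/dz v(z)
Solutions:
 v(z) = C1 + 3*z - 8*exp(5*z)/25


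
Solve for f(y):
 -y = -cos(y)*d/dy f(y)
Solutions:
 f(y) = C1 + Integral(y/cos(y), y)


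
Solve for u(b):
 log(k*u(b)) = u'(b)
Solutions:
 li(k*u(b))/k = C1 + b


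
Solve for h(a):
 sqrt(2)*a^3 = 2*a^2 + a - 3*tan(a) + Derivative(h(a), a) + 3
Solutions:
 h(a) = C1 + sqrt(2)*a^4/4 - 2*a^3/3 - a^2/2 - 3*a - 3*log(cos(a))


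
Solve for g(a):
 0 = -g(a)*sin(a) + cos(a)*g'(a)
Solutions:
 g(a) = C1/cos(a)


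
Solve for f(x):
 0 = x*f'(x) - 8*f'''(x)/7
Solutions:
 f(x) = C1 + Integral(C2*airyai(7^(1/3)*x/2) + C3*airybi(7^(1/3)*x/2), x)


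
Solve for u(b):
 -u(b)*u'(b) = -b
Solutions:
 u(b) = -sqrt(C1 + b^2)
 u(b) = sqrt(C1 + b^2)


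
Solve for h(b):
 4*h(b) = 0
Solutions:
 h(b) = 0


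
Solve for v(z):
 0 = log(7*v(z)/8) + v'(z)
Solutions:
 -Integral(1/(-log(_y) - log(7) + 3*log(2)), (_y, v(z))) = C1 - z


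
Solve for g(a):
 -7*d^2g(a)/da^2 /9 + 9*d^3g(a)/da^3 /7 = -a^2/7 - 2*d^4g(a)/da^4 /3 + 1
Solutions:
 g(a) = C1 + C2*a + C3*exp(a*(-81 + sqrt(14793))/84) + C4*exp(-a*(81 + sqrt(14793))/84) + 3*a^4/196 + 243*a^3/2401 + 3879*a^2/235298


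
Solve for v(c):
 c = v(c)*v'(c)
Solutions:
 v(c) = -sqrt(C1 + c^2)
 v(c) = sqrt(C1 + c^2)


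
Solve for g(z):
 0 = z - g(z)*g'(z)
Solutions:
 g(z) = -sqrt(C1 + z^2)
 g(z) = sqrt(C1 + z^2)


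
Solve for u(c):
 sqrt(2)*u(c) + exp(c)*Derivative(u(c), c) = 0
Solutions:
 u(c) = C1*exp(sqrt(2)*exp(-c))


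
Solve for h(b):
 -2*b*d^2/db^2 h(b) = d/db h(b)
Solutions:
 h(b) = C1 + C2*sqrt(b)


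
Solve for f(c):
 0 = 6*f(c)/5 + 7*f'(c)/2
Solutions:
 f(c) = C1*exp(-12*c/35)


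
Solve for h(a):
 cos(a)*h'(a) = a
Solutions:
 h(a) = C1 + Integral(a/cos(a), a)


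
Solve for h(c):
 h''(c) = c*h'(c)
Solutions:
 h(c) = C1 + C2*erfi(sqrt(2)*c/2)


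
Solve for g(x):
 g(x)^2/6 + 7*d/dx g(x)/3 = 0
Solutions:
 g(x) = 14/(C1 + x)


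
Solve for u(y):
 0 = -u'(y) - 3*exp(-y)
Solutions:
 u(y) = C1 + 3*exp(-y)


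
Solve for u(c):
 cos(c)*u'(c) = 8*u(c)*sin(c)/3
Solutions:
 u(c) = C1/cos(c)^(8/3)


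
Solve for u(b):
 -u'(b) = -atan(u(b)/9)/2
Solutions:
 Integral(1/atan(_y/9), (_y, u(b))) = C1 + b/2


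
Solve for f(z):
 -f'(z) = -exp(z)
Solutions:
 f(z) = C1 + exp(z)


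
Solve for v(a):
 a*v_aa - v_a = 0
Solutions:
 v(a) = C1 + C2*a^2


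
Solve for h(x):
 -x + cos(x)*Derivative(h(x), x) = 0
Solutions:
 h(x) = C1 + Integral(x/cos(x), x)


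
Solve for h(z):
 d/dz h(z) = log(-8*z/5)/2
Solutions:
 h(z) = C1 + z*log(-z)/2 + z*(-log(5) - 1 + 3*log(2))/2


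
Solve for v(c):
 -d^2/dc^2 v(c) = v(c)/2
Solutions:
 v(c) = C1*sin(sqrt(2)*c/2) + C2*cos(sqrt(2)*c/2)


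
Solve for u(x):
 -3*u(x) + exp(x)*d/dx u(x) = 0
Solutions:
 u(x) = C1*exp(-3*exp(-x))


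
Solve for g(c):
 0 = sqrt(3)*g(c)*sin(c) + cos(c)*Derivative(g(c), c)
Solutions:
 g(c) = C1*cos(c)^(sqrt(3))


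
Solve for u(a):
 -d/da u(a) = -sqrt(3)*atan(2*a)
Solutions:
 u(a) = C1 + sqrt(3)*(a*atan(2*a) - log(4*a^2 + 1)/4)


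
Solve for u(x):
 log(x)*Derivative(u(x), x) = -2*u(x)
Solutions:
 u(x) = C1*exp(-2*li(x))


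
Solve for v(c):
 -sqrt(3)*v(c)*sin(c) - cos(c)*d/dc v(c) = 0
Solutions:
 v(c) = C1*cos(c)^(sqrt(3))


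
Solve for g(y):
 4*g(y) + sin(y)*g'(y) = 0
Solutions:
 g(y) = C1*(cos(y)^2 + 2*cos(y) + 1)/(cos(y)^2 - 2*cos(y) + 1)


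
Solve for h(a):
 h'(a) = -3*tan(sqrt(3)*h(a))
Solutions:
 h(a) = sqrt(3)*(pi - asin(C1*exp(-3*sqrt(3)*a)))/3
 h(a) = sqrt(3)*asin(C1*exp(-3*sqrt(3)*a))/3


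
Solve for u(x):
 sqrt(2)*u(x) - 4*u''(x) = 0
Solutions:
 u(x) = C1*exp(-2^(1/4)*x/2) + C2*exp(2^(1/4)*x/2)


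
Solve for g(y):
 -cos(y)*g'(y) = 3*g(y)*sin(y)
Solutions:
 g(y) = C1*cos(y)^3


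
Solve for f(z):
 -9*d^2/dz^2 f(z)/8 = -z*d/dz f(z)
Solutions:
 f(z) = C1 + C2*erfi(2*z/3)


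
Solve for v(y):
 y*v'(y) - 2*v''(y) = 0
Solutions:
 v(y) = C1 + C2*erfi(y/2)


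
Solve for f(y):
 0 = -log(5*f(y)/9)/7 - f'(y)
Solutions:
 -7*Integral(1/(-log(_y) - log(5) + 2*log(3)), (_y, f(y))) = C1 - y


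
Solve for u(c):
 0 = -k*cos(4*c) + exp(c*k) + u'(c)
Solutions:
 u(c) = C1 + k*sin(4*c)/4 - exp(c*k)/k


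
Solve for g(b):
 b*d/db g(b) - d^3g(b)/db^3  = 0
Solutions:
 g(b) = C1 + Integral(C2*airyai(b) + C3*airybi(b), b)


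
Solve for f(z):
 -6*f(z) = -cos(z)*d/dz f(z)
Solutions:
 f(z) = C1*(sin(z)^3 + 3*sin(z)^2 + 3*sin(z) + 1)/(sin(z)^3 - 3*sin(z)^2 + 3*sin(z) - 1)


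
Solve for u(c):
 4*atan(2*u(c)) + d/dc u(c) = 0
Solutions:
 Integral(1/atan(2*_y), (_y, u(c))) = C1 - 4*c


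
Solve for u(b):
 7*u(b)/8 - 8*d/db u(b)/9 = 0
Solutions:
 u(b) = C1*exp(63*b/64)


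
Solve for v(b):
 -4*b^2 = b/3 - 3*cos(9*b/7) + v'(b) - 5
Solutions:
 v(b) = C1 - 4*b^3/3 - b^2/6 + 5*b + 7*sin(9*b/7)/3


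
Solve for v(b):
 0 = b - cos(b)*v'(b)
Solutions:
 v(b) = C1 + Integral(b/cos(b), b)


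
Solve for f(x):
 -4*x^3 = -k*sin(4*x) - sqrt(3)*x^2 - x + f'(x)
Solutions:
 f(x) = C1 - k*cos(4*x)/4 - x^4 + sqrt(3)*x^3/3 + x^2/2


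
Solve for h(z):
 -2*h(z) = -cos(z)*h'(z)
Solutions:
 h(z) = C1*(sin(z) + 1)/(sin(z) - 1)


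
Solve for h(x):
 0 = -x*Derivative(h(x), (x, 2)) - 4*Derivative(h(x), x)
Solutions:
 h(x) = C1 + C2/x^3


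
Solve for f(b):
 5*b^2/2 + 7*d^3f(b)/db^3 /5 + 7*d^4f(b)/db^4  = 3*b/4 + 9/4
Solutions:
 f(b) = C1 + C2*b + C3*b^2 + C4*exp(-b/5) - 5*b^5/168 + 515*b^4/672 - 1265*b^3/84


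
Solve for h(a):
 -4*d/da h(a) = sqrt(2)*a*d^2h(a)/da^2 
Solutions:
 h(a) = C1 + C2*a^(1 - 2*sqrt(2))


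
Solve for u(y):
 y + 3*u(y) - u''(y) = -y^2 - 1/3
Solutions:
 u(y) = C1*exp(-sqrt(3)*y) + C2*exp(sqrt(3)*y) - y^2/3 - y/3 - 1/3


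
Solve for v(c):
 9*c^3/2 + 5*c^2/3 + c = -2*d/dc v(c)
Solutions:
 v(c) = C1 - 9*c^4/16 - 5*c^3/18 - c^2/4


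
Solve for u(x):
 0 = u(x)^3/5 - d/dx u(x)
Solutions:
 u(x) = -sqrt(10)*sqrt(-1/(C1 + x))/2
 u(x) = sqrt(10)*sqrt(-1/(C1 + x))/2


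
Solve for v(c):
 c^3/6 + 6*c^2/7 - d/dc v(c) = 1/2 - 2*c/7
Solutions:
 v(c) = C1 + c^4/24 + 2*c^3/7 + c^2/7 - c/2


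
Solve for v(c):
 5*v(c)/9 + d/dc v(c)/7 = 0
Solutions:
 v(c) = C1*exp(-35*c/9)


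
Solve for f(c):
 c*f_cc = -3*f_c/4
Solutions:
 f(c) = C1 + C2*c^(1/4)


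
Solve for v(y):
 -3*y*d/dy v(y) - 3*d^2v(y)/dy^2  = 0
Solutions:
 v(y) = C1 + C2*erf(sqrt(2)*y/2)


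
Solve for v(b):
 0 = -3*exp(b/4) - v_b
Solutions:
 v(b) = C1 - 12*exp(b/4)


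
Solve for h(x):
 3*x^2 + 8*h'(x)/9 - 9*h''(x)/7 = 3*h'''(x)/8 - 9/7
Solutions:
 h(x) = C1 + C2*exp(4*x*(-27 + sqrt(1317))/63) + C3*exp(-4*x*(27 + sqrt(1317))/63) - 9*x^3/8 - 2187*x^2/448 - 57753*x/3136


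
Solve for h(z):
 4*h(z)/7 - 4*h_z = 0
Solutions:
 h(z) = C1*exp(z/7)


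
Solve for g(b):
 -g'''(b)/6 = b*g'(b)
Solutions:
 g(b) = C1 + Integral(C2*airyai(-6^(1/3)*b) + C3*airybi(-6^(1/3)*b), b)


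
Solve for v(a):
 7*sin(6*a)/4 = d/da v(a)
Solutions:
 v(a) = C1 - 7*cos(6*a)/24


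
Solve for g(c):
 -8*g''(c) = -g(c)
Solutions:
 g(c) = C1*exp(-sqrt(2)*c/4) + C2*exp(sqrt(2)*c/4)


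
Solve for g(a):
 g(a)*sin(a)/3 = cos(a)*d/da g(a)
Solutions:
 g(a) = C1/cos(a)^(1/3)


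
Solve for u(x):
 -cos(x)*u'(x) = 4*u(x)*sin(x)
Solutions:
 u(x) = C1*cos(x)^4


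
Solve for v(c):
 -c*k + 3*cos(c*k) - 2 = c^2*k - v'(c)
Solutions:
 v(c) = C1 + c^3*k/3 + c^2*k/2 + 2*c - 3*sin(c*k)/k


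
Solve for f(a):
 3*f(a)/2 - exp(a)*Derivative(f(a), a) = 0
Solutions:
 f(a) = C1*exp(-3*exp(-a)/2)


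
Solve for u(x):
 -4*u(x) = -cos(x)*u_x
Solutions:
 u(x) = C1*(sin(x)^2 + 2*sin(x) + 1)/(sin(x)^2 - 2*sin(x) + 1)


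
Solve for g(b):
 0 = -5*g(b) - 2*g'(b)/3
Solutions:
 g(b) = C1*exp(-15*b/2)
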